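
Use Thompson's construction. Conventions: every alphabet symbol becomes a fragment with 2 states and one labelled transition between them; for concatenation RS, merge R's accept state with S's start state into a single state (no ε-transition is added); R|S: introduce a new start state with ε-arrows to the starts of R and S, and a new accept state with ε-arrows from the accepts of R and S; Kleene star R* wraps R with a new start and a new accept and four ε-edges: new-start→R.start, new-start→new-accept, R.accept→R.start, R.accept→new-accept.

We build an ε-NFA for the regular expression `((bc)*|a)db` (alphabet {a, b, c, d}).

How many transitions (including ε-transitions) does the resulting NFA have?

By structural recursion:
Each of the 5 symbol leaves contributes 1 transition (1 symbol, 0 ε).
  bc — 2 transitions (2 symbol, 0 ε)
  (bc)* — 6 transitions (2 symbol, 4 ε)
  (bc)*|a — 11 transitions (3 symbol, 8 ε)
  ((bc)*|a)db — 13 transitions (5 symbol, 8 ε)

13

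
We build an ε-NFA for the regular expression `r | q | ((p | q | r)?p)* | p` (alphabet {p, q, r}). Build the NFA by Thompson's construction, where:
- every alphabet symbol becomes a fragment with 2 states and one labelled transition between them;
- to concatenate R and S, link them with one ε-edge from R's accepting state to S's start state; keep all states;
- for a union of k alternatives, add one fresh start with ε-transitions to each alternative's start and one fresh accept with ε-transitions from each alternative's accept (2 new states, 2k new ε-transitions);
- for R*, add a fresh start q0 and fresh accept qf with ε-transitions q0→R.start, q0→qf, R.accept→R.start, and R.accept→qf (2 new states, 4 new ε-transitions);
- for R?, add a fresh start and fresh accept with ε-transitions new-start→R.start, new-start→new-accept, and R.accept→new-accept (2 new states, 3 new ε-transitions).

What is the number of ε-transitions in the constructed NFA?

22

Building bottom-up:
Each of the 7 symbol leaves contributes 0 ε-transitions.
  p | q | r = 6 ε-transitions
  (p | q | r)? = 9 ε-transitions
  (p | q | r)?p = 10 ε-transitions
  ((p | q | r)?p)* = 14 ε-transitions
  r | q | ((p | q | r)?p)* | p = 22 ε-transitions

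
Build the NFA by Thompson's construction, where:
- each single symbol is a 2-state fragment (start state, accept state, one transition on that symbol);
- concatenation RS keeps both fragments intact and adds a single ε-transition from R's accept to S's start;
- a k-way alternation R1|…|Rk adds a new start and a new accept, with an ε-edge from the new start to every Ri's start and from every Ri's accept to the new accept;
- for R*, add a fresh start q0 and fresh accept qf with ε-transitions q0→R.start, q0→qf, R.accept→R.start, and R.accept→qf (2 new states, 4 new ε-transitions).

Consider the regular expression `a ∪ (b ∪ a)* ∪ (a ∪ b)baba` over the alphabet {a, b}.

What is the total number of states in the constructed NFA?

Per subexpression:
Each of the 9 symbol leaves contributes a 2-state fragment.
  b ∪ a : 6 states
  (b ∪ a)* : 8 states
  a ∪ b : 6 states
  (a ∪ b)baba : 14 states
  a ∪ (b ∪ a)* ∪ (a ∪ b)baba : 26 states

26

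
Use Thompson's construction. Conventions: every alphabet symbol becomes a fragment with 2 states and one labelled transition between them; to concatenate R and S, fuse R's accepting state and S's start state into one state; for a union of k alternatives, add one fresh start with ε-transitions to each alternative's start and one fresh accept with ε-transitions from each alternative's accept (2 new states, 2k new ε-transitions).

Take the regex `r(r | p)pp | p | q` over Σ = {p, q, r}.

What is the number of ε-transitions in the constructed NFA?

Building bottom-up:
Each of the 7 symbol leaves contributes 0 ε-transitions.
  r | p : 4 ε-transitions
  r(r | p)pp : 4 ε-transitions
  r(r | p)pp | p | q : 10 ε-transitions

10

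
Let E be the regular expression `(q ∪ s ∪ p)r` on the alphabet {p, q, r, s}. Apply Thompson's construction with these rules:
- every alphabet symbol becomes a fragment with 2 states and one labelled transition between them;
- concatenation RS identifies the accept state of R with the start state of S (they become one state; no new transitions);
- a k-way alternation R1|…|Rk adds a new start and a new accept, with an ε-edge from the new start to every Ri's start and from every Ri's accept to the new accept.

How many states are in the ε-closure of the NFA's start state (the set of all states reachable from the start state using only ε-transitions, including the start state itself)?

Compute the ε-closure size of each fragment's start state recursively; a symbol fragment's start has no outgoing ε-edge, so its closure is just itself (size 1).
  q ∪ s ∪ p → new start ε-reaches every alternative's start; none of them accept ε, so the new accept is not reached: |ε-closure| = 1 + 1 + 1 + 1 = 4
  (q ∪ s ∪ p)r → same as the first factor's closure: |ε-closure| = 4

4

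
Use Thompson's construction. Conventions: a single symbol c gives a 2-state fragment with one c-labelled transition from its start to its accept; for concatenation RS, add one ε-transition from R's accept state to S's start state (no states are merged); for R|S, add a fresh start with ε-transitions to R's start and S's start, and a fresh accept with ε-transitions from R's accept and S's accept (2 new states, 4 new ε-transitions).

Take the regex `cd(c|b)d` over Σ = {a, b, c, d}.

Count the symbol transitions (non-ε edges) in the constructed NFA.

By structural recursion:
Each of the 5 symbol leaves contributes exactly 1 symbol transition.
  c|b = 2 symbol transitions
  cd(c|b)d = 5 symbol transitions

5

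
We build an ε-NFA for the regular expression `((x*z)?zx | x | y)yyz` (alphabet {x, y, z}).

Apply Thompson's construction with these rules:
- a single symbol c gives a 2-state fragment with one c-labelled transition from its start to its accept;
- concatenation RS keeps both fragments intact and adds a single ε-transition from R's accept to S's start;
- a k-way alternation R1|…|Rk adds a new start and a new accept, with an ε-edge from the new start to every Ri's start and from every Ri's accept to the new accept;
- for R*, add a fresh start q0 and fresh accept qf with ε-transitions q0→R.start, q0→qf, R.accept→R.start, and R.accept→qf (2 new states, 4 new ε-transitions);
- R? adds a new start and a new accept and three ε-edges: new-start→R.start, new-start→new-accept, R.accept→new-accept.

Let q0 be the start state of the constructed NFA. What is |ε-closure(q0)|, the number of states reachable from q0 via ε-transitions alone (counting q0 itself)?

10

Let C(F) = |ε-closure(F.start)| within fragment F, and note whether F accepts ε. Symbol fragments have C = 1 and do not accept ε. Then:
  x* — the star's fresh start ε-reaches both the body's start and the fresh accept: C = 2 + 1 = 3
  x*z — C = 3 + 1 = 4 (closure spills across the concat boundary because the left factor accepts ε)
  (x*z)? — C = 1 (new start) + 4 (body) + 1 (new accept, via ε) = 6
  (x*z)?zx — C = 6 + 1 = 7 (closure spills across the concat boundary because the left factor accepts ε)
  (x*z)?zx | x | y — C = 1 + 7 + 1 + 1 = 10 (the new accept is not ε-reachable since no branch accepts ε)
  ((x*z)?zx | x | y)yyz — C equals the left operand's closure size = 10 (its accept is not ε-reachable, so the closure stops there)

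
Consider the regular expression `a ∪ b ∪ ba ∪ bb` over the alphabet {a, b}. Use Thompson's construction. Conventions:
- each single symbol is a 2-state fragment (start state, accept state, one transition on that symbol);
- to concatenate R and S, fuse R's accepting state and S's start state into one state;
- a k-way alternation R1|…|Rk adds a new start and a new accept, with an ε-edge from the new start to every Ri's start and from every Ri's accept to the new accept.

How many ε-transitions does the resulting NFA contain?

Per subexpression:
Each of the 6 symbol leaves contributes 0 ε-transitions.
  ba — 0 ε-transitions
  bb — 0 ε-transitions
  a ∪ b ∪ ba ∪ bb — 8 ε-transitions

8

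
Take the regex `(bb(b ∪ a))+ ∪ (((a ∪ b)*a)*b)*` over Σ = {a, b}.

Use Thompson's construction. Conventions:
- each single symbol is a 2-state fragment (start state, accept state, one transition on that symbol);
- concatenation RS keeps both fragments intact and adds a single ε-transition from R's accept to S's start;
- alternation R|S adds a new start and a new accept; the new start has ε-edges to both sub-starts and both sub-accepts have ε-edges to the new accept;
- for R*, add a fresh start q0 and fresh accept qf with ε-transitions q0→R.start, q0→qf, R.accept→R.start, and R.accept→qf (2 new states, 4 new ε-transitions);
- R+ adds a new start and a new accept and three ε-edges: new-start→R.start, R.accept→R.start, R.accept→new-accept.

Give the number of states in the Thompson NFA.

Building bottom-up:
Each of the 8 symbol leaves contributes a 2-state fragment.
  b ∪ a = 6 states
  bb(b ∪ a) = 10 states
  (bb(b ∪ a))+ = 12 states
  a ∪ b = 6 states
  (a ∪ b)* = 8 states
  (a ∪ b)*a = 10 states
  ((a ∪ b)*a)* = 12 states
  ((a ∪ b)*a)*b = 14 states
  (((a ∪ b)*a)*b)* = 16 states
  (bb(b ∪ a))+ ∪ (((a ∪ b)*a)*b)* = 30 states

30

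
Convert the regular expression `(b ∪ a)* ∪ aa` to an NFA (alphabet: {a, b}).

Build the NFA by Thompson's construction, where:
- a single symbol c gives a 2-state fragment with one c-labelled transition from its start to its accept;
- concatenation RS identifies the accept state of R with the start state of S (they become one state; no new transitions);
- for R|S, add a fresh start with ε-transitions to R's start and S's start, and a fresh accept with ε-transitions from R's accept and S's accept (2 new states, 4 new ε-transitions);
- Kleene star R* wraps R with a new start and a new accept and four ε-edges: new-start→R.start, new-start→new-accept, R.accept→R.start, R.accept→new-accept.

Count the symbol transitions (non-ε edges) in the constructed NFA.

4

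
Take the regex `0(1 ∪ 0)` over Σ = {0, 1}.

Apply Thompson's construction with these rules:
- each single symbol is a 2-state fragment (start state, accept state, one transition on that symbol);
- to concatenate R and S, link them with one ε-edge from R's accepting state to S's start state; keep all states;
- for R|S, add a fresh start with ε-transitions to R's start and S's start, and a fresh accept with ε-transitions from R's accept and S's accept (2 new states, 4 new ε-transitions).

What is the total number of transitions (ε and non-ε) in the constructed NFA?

8

Bottom-up over the parse tree:
Each of the 3 symbol leaves contributes 1 transition (1 symbol, 0 ε).
  1 ∪ 0 = 6 transitions (2 symbol, 4 ε)
  0(1 ∪ 0) = 8 transitions (3 symbol, 5 ε)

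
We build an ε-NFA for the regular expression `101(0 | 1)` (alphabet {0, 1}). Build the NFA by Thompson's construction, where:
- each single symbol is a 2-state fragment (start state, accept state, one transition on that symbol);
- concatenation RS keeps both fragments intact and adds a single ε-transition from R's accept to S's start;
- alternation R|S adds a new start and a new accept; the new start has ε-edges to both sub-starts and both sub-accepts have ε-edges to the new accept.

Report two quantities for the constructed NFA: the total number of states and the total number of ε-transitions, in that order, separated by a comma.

12, 7

Per subexpression:
Each of the 5 symbol leaves contributes 2 states and 0 ε-transitions.
  0 | 1 = 6 states, 4 ε-transitions
  101(0 | 1) = 12 states, 7 ε-transitions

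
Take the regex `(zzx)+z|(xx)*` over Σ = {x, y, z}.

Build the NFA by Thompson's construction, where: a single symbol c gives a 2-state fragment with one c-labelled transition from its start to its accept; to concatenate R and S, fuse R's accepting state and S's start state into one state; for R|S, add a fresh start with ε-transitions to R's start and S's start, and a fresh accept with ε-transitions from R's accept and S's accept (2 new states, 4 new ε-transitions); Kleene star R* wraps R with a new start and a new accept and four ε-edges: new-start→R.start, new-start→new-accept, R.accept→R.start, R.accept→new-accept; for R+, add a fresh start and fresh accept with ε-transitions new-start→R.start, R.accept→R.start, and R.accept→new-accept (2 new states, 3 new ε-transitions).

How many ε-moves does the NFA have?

11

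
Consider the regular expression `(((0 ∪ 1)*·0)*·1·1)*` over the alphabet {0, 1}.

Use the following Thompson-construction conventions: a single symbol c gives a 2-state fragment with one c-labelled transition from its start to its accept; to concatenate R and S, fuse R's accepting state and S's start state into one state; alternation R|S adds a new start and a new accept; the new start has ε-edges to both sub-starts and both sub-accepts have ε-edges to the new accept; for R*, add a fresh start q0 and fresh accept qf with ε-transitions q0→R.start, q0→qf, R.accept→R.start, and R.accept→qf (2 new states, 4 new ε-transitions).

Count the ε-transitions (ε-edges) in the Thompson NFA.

16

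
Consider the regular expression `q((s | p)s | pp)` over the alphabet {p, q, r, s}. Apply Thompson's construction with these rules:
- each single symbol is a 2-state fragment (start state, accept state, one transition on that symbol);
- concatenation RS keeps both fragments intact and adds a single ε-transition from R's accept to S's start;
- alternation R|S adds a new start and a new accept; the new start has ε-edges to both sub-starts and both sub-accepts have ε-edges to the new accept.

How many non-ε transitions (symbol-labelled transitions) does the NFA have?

6

By structural recursion:
Each of the 6 symbol leaves contributes exactly 1 symbol transition.
  s | p → 2 symbol transitions
  (s | p)s → 3 symbol transitions
  pp → 2 symbol transitions
  (s | p)s | pp → 5 symbol transitions
  q((s | p)s | pp) → 6 symbol transitions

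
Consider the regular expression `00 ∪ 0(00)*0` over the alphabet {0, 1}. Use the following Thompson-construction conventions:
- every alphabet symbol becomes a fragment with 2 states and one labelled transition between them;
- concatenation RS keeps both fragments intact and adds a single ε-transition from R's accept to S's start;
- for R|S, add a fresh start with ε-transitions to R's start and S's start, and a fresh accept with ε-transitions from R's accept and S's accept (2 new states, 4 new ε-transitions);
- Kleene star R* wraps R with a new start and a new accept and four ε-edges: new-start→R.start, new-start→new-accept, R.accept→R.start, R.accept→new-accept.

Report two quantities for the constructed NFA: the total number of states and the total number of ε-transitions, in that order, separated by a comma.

16, 12

By structural recursion:
Each of the 6 symbol leaves contributes 2 states and 0 ε-transitions.
  00 = 4 states, 1 ε-transition
  00 = 4 states, 1 ε-transition
  (00)* = 6 states, 5 ε-transitions
  0(00)*0 = 10 states, 7 ε-transitions
  00 ∪ 0(00)*0 = 16 states, 12 ε-transitions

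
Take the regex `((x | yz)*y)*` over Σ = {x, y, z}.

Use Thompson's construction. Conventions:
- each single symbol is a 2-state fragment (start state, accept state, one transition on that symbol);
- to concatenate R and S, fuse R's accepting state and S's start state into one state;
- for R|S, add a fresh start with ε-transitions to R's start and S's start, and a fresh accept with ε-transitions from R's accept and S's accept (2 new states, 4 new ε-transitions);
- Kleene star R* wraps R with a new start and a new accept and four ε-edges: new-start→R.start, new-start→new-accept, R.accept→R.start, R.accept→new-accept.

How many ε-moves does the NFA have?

Building bottom-up:
Each of the 4 symbol leaves contributes 0 ε-transitions.
  yz → 0 ε-transitions
  x | yz → 4 ε-transitions
  (x | yz)* → 8 ε-transitions
  (x | yz)*y → 8 ε-transitions
  ((x | yz)*y)* → 12 ε-transitions

12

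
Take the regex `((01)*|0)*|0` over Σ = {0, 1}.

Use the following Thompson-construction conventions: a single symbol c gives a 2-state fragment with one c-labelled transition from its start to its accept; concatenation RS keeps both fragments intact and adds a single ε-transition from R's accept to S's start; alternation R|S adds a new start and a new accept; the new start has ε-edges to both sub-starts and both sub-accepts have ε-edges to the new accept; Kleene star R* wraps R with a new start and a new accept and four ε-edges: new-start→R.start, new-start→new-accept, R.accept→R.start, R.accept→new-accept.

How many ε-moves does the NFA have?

17

Building bottom-up:
Each of the 4 symbol leaves contributes 0 ε-transitions.
  01 : 1 ε-transition
  (01)* : 5 ε-transitions
  (01)*|0 : 9 ε-transitions
  ((01)*|0)* : 13 ε-transitions
  ((01)*|0)*|0 : 17 ε-transitions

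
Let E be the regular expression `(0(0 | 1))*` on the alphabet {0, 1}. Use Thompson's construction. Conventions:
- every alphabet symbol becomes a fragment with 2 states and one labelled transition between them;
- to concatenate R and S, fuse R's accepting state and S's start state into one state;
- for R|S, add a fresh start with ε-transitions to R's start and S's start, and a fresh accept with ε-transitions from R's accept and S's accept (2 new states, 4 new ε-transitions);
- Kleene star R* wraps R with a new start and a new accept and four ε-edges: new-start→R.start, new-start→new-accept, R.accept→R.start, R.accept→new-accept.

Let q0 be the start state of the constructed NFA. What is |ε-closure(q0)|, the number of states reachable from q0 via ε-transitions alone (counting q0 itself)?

Let C(F) = |ε-closure(F.start)| within fragment F, and note whether F accepts ε. Symbol fragments have C = 1 and do not accept ε. Then:
  0 | 1 : C = 1 + 1 + 1 = 3 (the new accept is not ε-reachable since no branch accepts ε)
  0(0 | 1) : C equals the left operand's closure size = 1 (its accept is not ε-reachable, so the closure stops there)
  (0(0 | 1))* : the star's fresh start ε-reaches both the body's start and the fresh accept: C = 2 + 1 = 3

3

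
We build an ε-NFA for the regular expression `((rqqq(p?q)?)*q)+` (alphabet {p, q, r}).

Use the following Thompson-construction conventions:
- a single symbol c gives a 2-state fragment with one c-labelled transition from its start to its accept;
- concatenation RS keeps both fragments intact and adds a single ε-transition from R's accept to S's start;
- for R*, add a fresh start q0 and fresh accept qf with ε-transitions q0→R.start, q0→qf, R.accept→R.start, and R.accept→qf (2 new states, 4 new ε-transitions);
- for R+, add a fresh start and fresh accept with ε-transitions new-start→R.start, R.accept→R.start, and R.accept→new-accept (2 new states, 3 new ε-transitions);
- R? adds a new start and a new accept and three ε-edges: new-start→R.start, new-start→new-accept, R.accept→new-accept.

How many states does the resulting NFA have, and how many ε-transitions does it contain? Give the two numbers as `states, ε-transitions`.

22, 19

By structural recursion:
Each of the 7 symbol leaves contributes 2 states and 0 ε-transitions.
  p? : 4 states, 3 ε-transitions
  p?q : 6 states, 4 ε-transitions
  (p?q)? : 8 states, 7 ε-transitions
  rqqq(p?q)? : 16 states, 11 ε-transitions
  (rqqq(p?q)?)* : 18 states, 15 ε-transitions
  (rqqq(p?q)?)*q : 20 states, 16 ε-transitions
  ((rqqq(p?q)?)*q)+ : 22 states, 19 ε-transitions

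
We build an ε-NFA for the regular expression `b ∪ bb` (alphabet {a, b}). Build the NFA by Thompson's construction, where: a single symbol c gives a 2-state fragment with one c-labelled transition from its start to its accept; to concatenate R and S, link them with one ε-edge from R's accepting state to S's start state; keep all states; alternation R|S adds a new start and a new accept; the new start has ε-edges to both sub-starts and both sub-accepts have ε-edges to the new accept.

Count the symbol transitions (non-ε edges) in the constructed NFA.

Bottom-up over the parse tree:
Each of the 3 symbol leaves contributes exactly 1 symbol transition.
  bb — 2 symbol transitions
  b ∪ bb — 3 symbol transitions

3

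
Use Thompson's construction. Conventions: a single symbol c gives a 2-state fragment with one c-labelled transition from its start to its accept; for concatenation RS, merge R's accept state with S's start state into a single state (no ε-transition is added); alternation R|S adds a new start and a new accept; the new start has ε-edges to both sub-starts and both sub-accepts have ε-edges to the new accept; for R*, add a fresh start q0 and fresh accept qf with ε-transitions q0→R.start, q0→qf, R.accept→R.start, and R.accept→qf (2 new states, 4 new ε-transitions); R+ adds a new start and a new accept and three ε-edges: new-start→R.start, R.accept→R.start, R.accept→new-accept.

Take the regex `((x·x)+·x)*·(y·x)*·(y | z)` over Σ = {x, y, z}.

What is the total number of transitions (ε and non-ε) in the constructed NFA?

Building bottom-up:
Each of the 7 symbol leaves contributes 1 transition (1 symbol, 0 ε).
  x·x = 2 transitions (2 symbol, 0 ε)
  (x·x)+ = 5 transitions (2 symbol, 3 ε)
  (x·x)+·x = 6 transitions (3 symbol, 3 ε)
  ((x·x)+·x)* = 10 transitions (3 symbol, 7 ε)
  y·x = 2 transitions (2 symbol, 0 ε)
  (y·x)* = 6 transitions (2 symbol, 4 ε)
  y | z = 6 transitions (2 symbol, 4 ε)
  ((x·x)+·x)*·(y·x)*·(y | z) = 22 transitions (7 symbol, 15 ε)

22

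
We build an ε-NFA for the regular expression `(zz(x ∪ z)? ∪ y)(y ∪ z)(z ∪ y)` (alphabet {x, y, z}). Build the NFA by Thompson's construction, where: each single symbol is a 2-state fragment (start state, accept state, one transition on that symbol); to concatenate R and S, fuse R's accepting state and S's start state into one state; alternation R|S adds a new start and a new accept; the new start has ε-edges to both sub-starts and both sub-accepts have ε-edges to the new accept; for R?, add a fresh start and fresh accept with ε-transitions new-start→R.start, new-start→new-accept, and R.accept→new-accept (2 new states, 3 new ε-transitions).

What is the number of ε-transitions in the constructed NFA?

19

Per subexpression:
Each of the 9 symbol leaves contributes 0 ε-transitions.
  x ∪ z = 4 ε-transitions
  (x ∪ z)? = 7 ε-transitions
  zz(x ∪ z)? = 7 ε-transitions
  zz(x ∪ z)? ∪ y = 11 ε-transitions
  y ∪ z = 4 ε-transitions
  z ∪ y = 4 ε-transitions
  (zz(x ∪ z)? ∪ y)(y ∪ z)(z ∪ y) = 19 ε-transitions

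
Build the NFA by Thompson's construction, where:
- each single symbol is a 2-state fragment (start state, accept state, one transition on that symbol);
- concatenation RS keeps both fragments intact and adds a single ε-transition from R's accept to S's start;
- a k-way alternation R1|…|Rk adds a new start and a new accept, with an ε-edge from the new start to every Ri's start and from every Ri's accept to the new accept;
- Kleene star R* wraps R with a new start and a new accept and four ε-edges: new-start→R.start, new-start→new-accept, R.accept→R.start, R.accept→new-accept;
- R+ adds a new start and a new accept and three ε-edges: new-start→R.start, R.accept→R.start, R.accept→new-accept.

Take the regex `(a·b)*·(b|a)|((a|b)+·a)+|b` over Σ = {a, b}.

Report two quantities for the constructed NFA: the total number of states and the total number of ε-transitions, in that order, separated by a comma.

Building bottom-up:
Each of the 8 symbol leaves contributes 2 states and 0 ε-transitions.
  a·b — 4 states, 1 ε-transition
  (a·b)* — 6 states, 5 ε-transitions
  b|a — 6 states, 4 ε-transitions
  (a·b)*·(b|a) — 12 states, 10 ε-transitions
  a|b — 6 states, 4 ε-transitions
  (a|b)+ — 8 states, 7 ε-transitions
  (a|b)+·a — 10 states, 8 ε-transitions
  ((a|b)+·a)+ — 12 states, 11 ε-transitions
  (a·b)*·(b|a)|((a|b)+·a)+|b — 28 states, 27 ε-transitions

28, 27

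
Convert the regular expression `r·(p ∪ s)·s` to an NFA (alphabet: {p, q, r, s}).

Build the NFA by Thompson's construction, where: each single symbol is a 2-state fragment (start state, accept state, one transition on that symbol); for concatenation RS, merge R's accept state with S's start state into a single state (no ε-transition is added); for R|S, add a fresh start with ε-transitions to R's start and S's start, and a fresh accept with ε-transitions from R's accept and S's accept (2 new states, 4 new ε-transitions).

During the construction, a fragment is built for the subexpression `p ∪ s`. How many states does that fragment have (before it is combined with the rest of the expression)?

6

Fragment for `p ∪ s`:
Each of the 2 symbol leaves contributes a 2-state fragment.
  p ∪ s → 6 states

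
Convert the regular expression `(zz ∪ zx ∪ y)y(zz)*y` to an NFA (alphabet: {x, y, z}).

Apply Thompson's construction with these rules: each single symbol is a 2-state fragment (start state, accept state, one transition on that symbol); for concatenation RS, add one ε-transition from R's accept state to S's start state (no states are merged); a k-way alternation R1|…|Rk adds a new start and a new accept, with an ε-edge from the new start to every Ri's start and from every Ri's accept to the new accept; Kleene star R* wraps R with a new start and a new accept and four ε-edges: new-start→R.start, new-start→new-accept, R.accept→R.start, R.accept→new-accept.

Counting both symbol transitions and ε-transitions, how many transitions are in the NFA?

25

Bottom-up over the parse tree:
Each of the 9 symbol leaves contributes 1 transition (1 symbol, 0 ε).
  zz : 3 transitions (2 symbol, 1 ε)
  zx : 3 transitions (2 symbol, 1 ε)
  zz ∪ zx ∪ y : 13 transitions (5 symbol, 8 ε)
  zz : 3 transitions (2 symbol, 1 ε)
  (zz)* : 7 transitions (2 symbol, 5 ε)
  (zz ∪ zx ∪ y)y(zz)*y : 25 transitions (9 symbol, 16 ε)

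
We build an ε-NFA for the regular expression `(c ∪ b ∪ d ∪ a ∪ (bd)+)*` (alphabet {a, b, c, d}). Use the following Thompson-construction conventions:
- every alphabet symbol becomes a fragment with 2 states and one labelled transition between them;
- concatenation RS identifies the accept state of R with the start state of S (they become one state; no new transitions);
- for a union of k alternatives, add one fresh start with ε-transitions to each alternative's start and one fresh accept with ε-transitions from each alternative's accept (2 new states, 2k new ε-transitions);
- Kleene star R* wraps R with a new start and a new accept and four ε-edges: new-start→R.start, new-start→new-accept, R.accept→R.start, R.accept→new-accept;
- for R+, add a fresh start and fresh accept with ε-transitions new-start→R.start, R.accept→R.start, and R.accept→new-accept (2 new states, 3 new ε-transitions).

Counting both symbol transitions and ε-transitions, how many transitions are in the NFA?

23

Recursing over subexpressions:
Each of the 6 symbol leaves contributes 1 transition (1 symbol, 0 ε).
  bd = 2 transitions (2 symbol, 0 ε)
  (bd)+ = 5 transitions (2 symbol, 3 ε)
  c ∪ b ∪ d ∪ a ∪ (bd)+ = 19 transitions (6 symbol, 13 ε)
  (c ∪ b ∪ d ∪ a ∪ (bd)+)* = 23 transitions (6 symbol, 17 ε)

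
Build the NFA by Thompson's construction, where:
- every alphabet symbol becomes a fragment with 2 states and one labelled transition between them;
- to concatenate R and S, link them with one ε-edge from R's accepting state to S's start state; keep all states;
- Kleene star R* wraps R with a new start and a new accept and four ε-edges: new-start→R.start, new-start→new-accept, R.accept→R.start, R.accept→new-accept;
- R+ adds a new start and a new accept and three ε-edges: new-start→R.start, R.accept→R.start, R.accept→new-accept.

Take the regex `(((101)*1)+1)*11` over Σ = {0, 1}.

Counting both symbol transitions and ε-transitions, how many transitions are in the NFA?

24

Per subexpression:
Each of the 7 symbol leaves contributes 1 transition (1 symbol, 0 ε).
  101 : 5 transitions (3 symbol, 2 ε)
  (101)* : 9 transitions (3 symbol, 6 ε)
  (101)*1 : 11 transitions (4 symbol, 7 ε)
  ((101)*1)+ : 14 transitions (4 symbol, 10 ε)
  ((101)*1)+1 : 16 transitions (5 symbol, 11 ε)
  (((101)*1)+1)* : 20 transitions (5 symbol, 15 ε)
  (((101)*1)+1)*11 : 24 transitions (7 symbol, 17 ε)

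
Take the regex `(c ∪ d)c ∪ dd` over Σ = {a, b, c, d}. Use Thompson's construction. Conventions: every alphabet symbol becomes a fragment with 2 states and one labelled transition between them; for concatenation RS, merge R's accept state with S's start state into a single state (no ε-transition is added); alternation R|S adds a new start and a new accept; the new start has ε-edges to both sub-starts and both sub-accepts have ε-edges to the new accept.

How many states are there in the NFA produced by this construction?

Bottom-up over the parse tree:
Each of the 5 symbol leaves contributes a 2-state fragment.
  c ∪ d = 6 states
  (c ∪ d)c = 7 states
  dd = 3 states
  (c ∪ d)c ∪ dd = 12 states

12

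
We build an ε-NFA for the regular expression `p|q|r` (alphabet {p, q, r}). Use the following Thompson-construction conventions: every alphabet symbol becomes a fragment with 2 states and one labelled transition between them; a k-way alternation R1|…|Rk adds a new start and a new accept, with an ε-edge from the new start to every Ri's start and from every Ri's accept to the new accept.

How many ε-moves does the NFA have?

Per subexpression:
Each of the 3 symbol leaves contributes 0 ε-transitions.
  p|q|r : 6 ε-transitions

6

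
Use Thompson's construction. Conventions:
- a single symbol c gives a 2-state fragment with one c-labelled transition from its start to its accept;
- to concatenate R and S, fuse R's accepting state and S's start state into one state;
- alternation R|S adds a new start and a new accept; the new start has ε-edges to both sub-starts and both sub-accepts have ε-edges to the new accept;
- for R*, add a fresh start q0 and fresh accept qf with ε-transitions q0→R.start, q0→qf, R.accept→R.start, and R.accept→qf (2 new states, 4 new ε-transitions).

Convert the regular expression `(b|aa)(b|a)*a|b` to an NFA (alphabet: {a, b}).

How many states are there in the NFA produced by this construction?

19

By structural recursion:
Each of the 7 symbol leaves contributes a 2-state fragment.
  aa — 3 states
  b|aa — 7 states
  b|a — 6 states
  (b|a)* — 8 states
  (b|aa)(b|a)*a — 15 states
  (b|aa)(b|a)*a|b — 19 states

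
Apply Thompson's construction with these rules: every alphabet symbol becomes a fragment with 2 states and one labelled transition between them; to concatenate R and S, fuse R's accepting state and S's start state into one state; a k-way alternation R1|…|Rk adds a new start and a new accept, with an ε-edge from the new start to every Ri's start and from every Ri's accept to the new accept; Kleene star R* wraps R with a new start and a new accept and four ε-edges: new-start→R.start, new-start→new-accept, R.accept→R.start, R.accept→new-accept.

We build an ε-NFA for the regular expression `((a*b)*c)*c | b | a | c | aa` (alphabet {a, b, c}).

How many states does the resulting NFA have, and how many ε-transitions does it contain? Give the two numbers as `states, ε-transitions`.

22, 22

Recursing over subexpressions:
Each of the 9 symbol leaves contributes 2 states and 0 ε-transitions.
  a* : 4 states, 4 ε-transitions
  a*b : 5 states, 4 ε-transitions
  (a*b)* : 7 states, 8 ε-transitions
  (a*b)*c : 8 states, 8 ε-transitions
  ((a*b)*c)* : 10 states, 12 ε-transitions
  ((a*b)*c)*c : 11 states, 12 ε-transitions
  aa : 3 states, 0 ε-transitions
  ((a*b)*c)*c | b | a | c | aa : 22 states, 22 ε-transitions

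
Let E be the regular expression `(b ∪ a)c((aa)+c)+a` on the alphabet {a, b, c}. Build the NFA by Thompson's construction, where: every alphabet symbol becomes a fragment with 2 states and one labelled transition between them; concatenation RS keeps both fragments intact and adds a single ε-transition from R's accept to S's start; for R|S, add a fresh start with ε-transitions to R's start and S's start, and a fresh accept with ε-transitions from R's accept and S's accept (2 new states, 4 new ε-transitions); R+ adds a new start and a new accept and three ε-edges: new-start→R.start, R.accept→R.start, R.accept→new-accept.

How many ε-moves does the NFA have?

Per subexpression:
Each of the 7 symbol leaves contributes 0 ε-transitions.
  b ∪ a → 4 ε-transitions
  aa → 1 ε-transition
  (aa)+ → 4 ε-transitions
  (aa)+c → 5 ε-transitions
  ((aa)+c)+ → 8 ε-transitions
  (b ∪ a)c((aa)+c)+a → 15 ε-transitions

15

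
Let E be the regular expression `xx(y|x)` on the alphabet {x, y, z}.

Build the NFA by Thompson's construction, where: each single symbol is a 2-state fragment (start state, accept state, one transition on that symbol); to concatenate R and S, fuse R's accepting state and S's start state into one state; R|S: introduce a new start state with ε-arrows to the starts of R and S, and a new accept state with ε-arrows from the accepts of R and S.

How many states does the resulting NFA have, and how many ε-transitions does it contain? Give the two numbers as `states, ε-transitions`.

Per subexpression:
Each of the 4 symbol leaves contributes 2 states and 0 ε-transitions.
  y|x — 6 states, 4 ε-transitions
  xx(y|x) — 8 states, 4 ε-transitions

8, 4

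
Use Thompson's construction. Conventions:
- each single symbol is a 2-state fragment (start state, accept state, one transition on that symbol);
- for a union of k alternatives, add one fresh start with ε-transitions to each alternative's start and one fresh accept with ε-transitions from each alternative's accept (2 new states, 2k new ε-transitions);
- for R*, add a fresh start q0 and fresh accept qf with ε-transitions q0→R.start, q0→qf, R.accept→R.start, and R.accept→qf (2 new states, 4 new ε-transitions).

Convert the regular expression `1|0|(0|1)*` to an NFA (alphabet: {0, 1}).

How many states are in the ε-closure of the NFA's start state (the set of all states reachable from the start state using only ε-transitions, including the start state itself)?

Let C(F) = |ε-closure(F.start)| within fragment F, and note whether F accepts ε. Symbol fragments have C = 1 and do not accept ε. Then:
  0|1 → new start ε-reaches every alternative's start; none of them accept ε, so the new accept is not reached: |ε-closure| = 1 + 1 + 1 = 3
  (0|1)* → the star's fresh start ε-reaches both the body's start and the fresh accept: |ε-closure| = 2 + 3 = 5
  1|0|(0|1)* → new start ε-reaches every alternative's start; at least one alternative accepts ε, so the union's new accept is reached too: |ε-closure| = 1 + 1 + 1 + 5 + 1 = 9

9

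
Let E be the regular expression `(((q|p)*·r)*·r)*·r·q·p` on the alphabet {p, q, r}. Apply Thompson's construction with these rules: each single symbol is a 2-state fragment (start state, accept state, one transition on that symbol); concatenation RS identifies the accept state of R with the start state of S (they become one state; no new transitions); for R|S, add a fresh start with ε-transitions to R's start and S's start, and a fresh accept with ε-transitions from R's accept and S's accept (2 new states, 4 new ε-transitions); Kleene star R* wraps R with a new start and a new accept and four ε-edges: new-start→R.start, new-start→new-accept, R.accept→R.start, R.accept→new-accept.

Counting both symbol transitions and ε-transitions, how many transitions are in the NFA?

23

Building bottom-up:
Each of the 7 symbol leaves contributes 1 transition (1 symbol, 0 ε).
  q|p = 6 transitions (2 symbol, 4 ε)
  (q|p)* = 10 transitions (2 symbol, 8 ε)
  (q|p)*·r = 11 transitions (3 symbol, 8 ε)
  ((q|p)*·r)* = 15 transitions (3 symbol, 12 ε)
  ((q|p)*·r)*·r = 16 transitions (4 symbol, 12 ε)
  (((q|p)*·r)*·r)* = 20 transitions (4 symbol, 16 ε)
  (((q|p)*·r)*·r)*·r·q·p = 23 transitions (7 symbol, 16 ε)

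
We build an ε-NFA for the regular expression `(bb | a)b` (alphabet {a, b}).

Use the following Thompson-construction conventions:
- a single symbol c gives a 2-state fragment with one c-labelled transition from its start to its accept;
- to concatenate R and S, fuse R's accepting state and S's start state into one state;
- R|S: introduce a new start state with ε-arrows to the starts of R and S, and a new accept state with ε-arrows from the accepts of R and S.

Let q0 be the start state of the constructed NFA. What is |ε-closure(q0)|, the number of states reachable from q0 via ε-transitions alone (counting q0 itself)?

3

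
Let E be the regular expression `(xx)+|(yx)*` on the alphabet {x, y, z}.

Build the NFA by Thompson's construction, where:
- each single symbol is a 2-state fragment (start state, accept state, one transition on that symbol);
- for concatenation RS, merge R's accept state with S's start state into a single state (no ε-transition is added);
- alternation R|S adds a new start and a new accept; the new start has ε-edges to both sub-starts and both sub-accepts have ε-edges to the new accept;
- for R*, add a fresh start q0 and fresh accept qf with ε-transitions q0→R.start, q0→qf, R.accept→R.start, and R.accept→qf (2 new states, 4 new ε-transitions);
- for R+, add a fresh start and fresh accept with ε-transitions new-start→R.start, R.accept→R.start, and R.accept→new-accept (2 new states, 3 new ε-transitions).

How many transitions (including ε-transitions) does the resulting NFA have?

Recursing over subexpressions:
Each of the 4 symbol leaves contributes 1 transition (1 symbol, 0 ε).
  xx = 2 transitions (2 symbol, 0 ε)
  (xx)+ = 5 transitions (2 symbol, 3 ε)
  yx = 2 transitions (2 symbol, 0 ε)
  (yx)* = 6 transitions (2 symbol, 4 ε)
  (xx)+|(yx)* = 15 transitions (4 symbol, 11 ε)

15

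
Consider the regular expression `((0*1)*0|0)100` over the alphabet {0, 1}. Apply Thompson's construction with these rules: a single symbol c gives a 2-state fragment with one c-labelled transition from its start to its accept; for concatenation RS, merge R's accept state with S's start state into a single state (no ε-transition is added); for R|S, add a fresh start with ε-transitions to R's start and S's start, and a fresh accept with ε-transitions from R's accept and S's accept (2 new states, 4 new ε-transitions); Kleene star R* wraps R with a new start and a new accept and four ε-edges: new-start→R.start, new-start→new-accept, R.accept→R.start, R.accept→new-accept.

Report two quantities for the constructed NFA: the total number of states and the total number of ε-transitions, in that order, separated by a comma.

15, 12

Bottom-up over the parse tree:
Each of the 7 symbol leaves contributes 2 states and 0 ε-transitions.
  0* : 4 states, 4 ε-transitions
  0*1 : 5 states, 4 ε-transitions
  (0*1)* : 7 states, 8 ε-transitions
  (0*1)*0 : 8 states, 8 ε-transitions
  (0*1)*0|0 : 12 states, 12 ε-transitions
  ((0*1)*0|0)100 : 15 states, 12 ε-transitions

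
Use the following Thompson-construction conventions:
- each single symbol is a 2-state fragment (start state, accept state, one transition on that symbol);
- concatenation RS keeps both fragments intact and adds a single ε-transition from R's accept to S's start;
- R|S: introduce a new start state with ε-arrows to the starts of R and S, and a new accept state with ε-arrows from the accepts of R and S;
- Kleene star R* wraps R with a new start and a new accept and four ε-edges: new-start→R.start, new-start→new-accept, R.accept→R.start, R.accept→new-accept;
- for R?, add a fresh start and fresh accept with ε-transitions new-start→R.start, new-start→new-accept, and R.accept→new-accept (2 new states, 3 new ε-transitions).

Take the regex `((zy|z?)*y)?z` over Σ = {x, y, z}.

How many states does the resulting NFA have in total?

Bottom-up over the parse tree:
Each of the 5 symbol leaves contributes a 2-state fragment.
  zy — 4 states
  z? — 4 states
  zy|z? — 10 states
  (zy|z?)* — 12 states
  (zy|z?)*y — 14 states
  ((zy|z?)*y)? — 16 states
  ((zy|z?)*y)?z — 18 states

18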